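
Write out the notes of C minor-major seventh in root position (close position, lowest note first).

C minor-major seventh is C–Eb–G–B. Root position puts the root (C) in the bass, with the remaining tones above: C, Eb, G, B.

C, Eb, G, B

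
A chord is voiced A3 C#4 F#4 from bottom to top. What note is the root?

Reordering A, C#, F# into stacked thirds gives F#–A–C#; the bottom of that stack, F#, is the root.

F#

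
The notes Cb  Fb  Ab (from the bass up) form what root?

Fb

The distinct letter names are Cb, Fb, Ab. Arranged as a stack of thirds they read Fb–Ab–Cb, so Fb is the root (an Fb major triad).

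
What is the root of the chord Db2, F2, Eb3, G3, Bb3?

Db, F, Eb, G, Bb are the tones of an Eb dominant ninth chord (Eb–G–Bb–Db–F), making Eb the root.

Eb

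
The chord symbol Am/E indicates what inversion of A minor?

Am/E means A minor with E in the bass. E is the fifth of A minor (A–C–E), so this is second inversion.

second inversion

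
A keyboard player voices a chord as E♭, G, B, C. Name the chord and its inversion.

C minor-major seventh, first inversion

Reducing to letter names: Eb, G, B, C. These stack in thirds as C–Eb–G–B — a C minor-major seventh chord.
Eb is the third of C minor-major seventh; third in the bass means first inversion (figured bass 6/5).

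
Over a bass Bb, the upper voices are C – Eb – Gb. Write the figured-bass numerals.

4/2

The notes Bb, C, Eb, Gb stack in thirds as C–Eb–Gb–Bb — a C half-diminished seventh chord. The bass Bb is the seventh, so this is third inversion: figured 4/2.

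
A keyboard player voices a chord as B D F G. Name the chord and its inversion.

The distinct note names are B, D, F, G. Stacked in thirds they read G–B–D–F, which is a dominant seventh chord on G.
The lowest note is B, the third of the chord, so this is first inversion (figured bass 6/5).

G dominant seventh, first inversion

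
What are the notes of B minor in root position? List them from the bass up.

B, D, F#

Spelling B minor: B–D–F#. In root position the root is bass, giving B, D, F# from the bottom.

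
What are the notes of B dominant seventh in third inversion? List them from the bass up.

A, B, D#, F#

B dominant seventh is B–D#–F#–A. Third inversion puts the seventh (A) in the bass, with the remaining tones above: A, B, D#, F#.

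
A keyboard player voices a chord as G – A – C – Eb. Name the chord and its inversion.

A half-diminished seventh, third inversion

The pitch classes G, A, C, Eb arrange in thirds as A–C–Eb–G: an A half-diminished seventh chord.
With the seventh (G) in the bass, the chord is in third inversion (figured bass 4/2).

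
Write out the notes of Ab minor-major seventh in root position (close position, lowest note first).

The chord tones are Ab–Cb–Eb–G. With the root (Ab) lowest for root position: Ab, Cb, Eb, G.

Ab, Cb, Eb, G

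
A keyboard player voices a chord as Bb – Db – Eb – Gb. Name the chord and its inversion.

The distinct note names are Bb, Db, Eb, Gb. Stacked in thirds they read Eb–Gb–Bb–Db, which is a minor seventh chord on Eb.
Bb is the fifth of Eb minor seventh; fifth in the bass means second inversion (figured bass 4/3).

Eb minor seventh, second inversion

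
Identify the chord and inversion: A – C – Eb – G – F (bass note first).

F dominant ninth, first inversion

The distinct note names are A, C, Eb, G, F. Stacked in thirds they read F–A–C–Eb–G, which is a dominant ninth chord on F.
With the third (A) in the bass, the chord is in first inversion.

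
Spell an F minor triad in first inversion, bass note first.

Ab, C, F

The chord tones are F–Ab–C. With the third (Ab) lowest for first inversion: Ab, C, F.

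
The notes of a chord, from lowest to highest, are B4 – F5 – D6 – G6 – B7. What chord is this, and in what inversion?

Reducing to letter names: B, F, D, G. These stack in thirds as G–B–D–F — a G dominant seventh chord.
The lowest note is B, the third of the chord, so this is first inversion (figured bass 6/5).

G dominant seventh, first inversion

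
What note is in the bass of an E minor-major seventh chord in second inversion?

B

The fifth of E minor-major seventh (E–G–B–D#) is B; that is the bass in second inversion.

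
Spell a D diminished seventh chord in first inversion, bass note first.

D diminished seventh is D–F–Ab–Cb. First inversion puts the third (F) in the bass, with the remaining tones above: F, Ab, Cb, D.

F, Ab, Cb, D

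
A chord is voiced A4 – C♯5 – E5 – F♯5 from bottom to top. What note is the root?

The distinct letter names are A, C#, E, F#. Arranged as a stack of thirds they read F#–A–C#–E, so F# is the root (an F# minor seventh chord).

F#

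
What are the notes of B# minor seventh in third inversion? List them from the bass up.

The chord tones are B#–D#–F##–A#. With the seventh (A#) lowest for third inversion: A#, B#, D#, F##.

A#, B#, D#, F##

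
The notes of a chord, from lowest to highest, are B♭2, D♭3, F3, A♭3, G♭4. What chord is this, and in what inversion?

Reducing to letter names: Bb, Db, F, Ab, Gb. These stack in thirds as Gb–Bb–Db–F–Ab — a Gb major ninth chord.
Bb is the third of Gb major ninth; third in the bass means first inversion.

Gb major ninth, first inversion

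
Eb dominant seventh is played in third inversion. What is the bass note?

Db

The seventh of Eb dominant seventh (Eb–G–Bb–Db) is Db; that is the bass in third inversion.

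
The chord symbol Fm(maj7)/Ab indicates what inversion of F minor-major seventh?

Fm(maj7)/Ab means F minor-major seventh with Ab in the bass. Ab is the third of F minor-major seventh (F–Ab–C–E), so this is first inversion.

first inversion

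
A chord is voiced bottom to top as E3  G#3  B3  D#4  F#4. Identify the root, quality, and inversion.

E major ninth, root position

The pitch classes E, G#, B, D#, F# arrange in thirds as E–G#–B–D#–F#: an E major ninth chord.
E is the root of E major ninth; root in the bass means root position.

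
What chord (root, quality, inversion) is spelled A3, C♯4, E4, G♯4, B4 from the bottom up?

A major ninth, root position

Reducing to letter names: A, C#, E, G#, B. These stack in thirds as A–C#–E–G#–B — an A major ninth chord.
The lowest note is A, the root of the chord, so this is root position.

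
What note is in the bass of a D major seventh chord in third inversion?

In third inversion the seventh is lowest. For D major seventh (D–F#–A–C#) that is C#.

C#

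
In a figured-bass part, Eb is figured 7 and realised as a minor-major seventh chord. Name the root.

The figures 7 mean the root of the chord is in the bass. If Eb is the root of a minor-major seventh chord, the root is Eb (chord tones Eb–Gb–Bb–D).

Eb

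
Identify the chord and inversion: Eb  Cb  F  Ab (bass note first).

F half-diminished seventh, third inversion

The pitch classes Eb, Cb, F, Ab arrange in thirds as F–Ab–Cb–Eb: an F half-diminished seventh chord.
Eb is the seventh of F half-diminished seventh; seventh in the bass means third inversion (figured bass 4/2).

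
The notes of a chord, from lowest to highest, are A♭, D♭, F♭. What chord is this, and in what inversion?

The pitch classes Ab, Db, Fb arrange in thirds as Db–Fb–Ab: a Db minor triad.
The lowest note is Ab, the fifth of the chord, so this is second inversion (figured bass 6/4).

Db minor, second inversion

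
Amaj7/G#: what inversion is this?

third inversion

Amaj7/G# means A major seventh with G# in the bass. G# is the seventh of A major seventh (A–C#–E–G#), so this is third inversion.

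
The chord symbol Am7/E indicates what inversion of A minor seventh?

Am7/E means A minor seventh with E in the bass. E is the fifth of A minor seventh (A–C–E–G), so this is second inversion.

second inversion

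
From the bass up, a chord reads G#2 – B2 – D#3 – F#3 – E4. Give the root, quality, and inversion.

Reducing to letter names: G#, B, D#, F#, E. These stack in thirds as E–G#–B–D#–F# — an E major ninth chord.
G# is the third of E major ninth; third in the bass means first inversion.

E major ninth, first inversion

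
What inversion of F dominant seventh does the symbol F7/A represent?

F7/A means F dominant seventh with A in the bass. A is the third of F dominant seventh (F–A–C–Eb), so this is first inversion.

first inversion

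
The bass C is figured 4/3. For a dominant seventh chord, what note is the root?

The figures 4/3 mean the fifth of the chord is in the bass. If C is the fifth of a dominant seventh chord, the root is F (chord tones F–A–C–Eb).

F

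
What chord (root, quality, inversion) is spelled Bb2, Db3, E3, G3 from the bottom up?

The distinct note names are Bb, Db, E, G. Stacked in thirds they read E–G–Bb–Db, which is a diminished seventh chord on E.
The lowest note is Bb, the fifth of the chord, so this is second inversion (figured bass 4/3).

E diminished seventh, second inversion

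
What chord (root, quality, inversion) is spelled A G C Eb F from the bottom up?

F dominant ninth, first inversion

The distinct note names are A, G, C, Eb, F. Stacked in thirds they read F–A–C–Eb–G, which is a dominant ninth chord on F.
A is the third of F dominant ninth; third in the bass means first inversion.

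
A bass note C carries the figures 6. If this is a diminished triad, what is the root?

The figures 6 mean the third of the chord is in the bass. If C is the third of a diminished triad, the root is A (chord tones A–C–Eb).

A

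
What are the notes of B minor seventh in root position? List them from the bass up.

The chord tones are B–D–F#–A. With the root (B) lowest for root position: B, D, F#, A.

B, D, F#, A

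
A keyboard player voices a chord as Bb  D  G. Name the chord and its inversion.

Reducing to letter names: Bb, D, G. These stack in thirds as G–Bb–D — a G minor triad.
The lowest note is Bb, the third of the chord, so this is first inversion (figured bass 6).

G minor, first inversion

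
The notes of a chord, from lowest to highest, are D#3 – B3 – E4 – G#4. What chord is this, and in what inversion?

E major seventh, third inversion

The distinct note names are D#, B, E, G#. Stacked in thirds they read E–G#–B–D#, which is a major seventh chord on E.
The lowest note is D#, the seventh of the chord, so this is third inversion (figured bass 4/2).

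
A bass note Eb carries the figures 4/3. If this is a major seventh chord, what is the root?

The figures 4/3 mean the fifth of the chord is in the bass. If Eb is the fifth of a major seventh chord, the root is Ab (chord tones Ab–C–Eb–G).

Ab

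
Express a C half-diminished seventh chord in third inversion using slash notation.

Cø7/Bb

Third inversion of C half-diminished seventh has the seventh (Bb) in the bass. As a slash chord: Cø7/Bb.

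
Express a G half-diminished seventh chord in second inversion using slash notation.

Gø7/Db

Second inversion of G half-diminished seventh has the fifth (Db) in the bass. As a slash chord: Gø7/Db.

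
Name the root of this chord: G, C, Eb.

Reordering G, C, Eb into stacked thirds gives C–Eb–G; the bottom of that stack, C, is the root.

C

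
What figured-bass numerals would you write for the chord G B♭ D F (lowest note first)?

The notes G, Bb, D, F stack in thirds as G–Bb–D–F — a G minor seventh chord. The bass G is the root, so this is root position: figured 7.

7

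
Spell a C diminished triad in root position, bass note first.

C, Eb, Gb

Spelling C diminished: C–Eb–Gb. In root position the root is bass, giving C, Eb, Gb from the bottom.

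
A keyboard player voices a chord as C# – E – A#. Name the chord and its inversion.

A# diminished, first inversion

The distinct note names are C#, E, A#. Stacked in thirds they read A#–C#–E, which is a diminished triad on A#.
C# is the third of A# diminished; third in the bass means first inversion (figured bass 6).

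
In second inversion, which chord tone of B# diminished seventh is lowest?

F#

B# diminished seventh is B#–D#–F#–A. Second inversion places the fifth in the bass: F#.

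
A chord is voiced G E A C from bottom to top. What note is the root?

Reordering G, E, A, C into stacked thirds gives A–C–E–G; the bottom of that stack, A, is the root.

A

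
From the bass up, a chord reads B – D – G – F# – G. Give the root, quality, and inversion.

Reducing to letter names: B, D, G, F#. These stack in thirds as G–B–D–F# — a G major seventh chord.
B is the third of G major seventh; third in the bass means first inversion (figured bass 6/5).

G major seventh, first inversion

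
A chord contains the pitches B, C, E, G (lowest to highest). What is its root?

The distinct letter names are B, C, E, G. Arranged as a stack of thirds they read C–E–G–B, so C is the root (a C major seventh chord).

C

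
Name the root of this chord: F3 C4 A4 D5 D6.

F, C, A, D are the tones of a D minor seventh chord (D–F–A–C), making D the root.

D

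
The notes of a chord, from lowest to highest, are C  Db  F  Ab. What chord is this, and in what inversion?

The pitch classes C, Db, F, Ab arrange in thirds as Db–F–Ab–C: a Db major seventh chord.
With the seventh (C) in the bass, the chord is in third inversion (figured bass 4/2).

Db major seventh, third inversion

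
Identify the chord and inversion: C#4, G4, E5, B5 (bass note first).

C# half-diminished seventh, root position

The distinct note names are C#, G, E, B. Stacked in thirds they read C#–E–G–B, which is a half-diminished seventh chord on C#.
With the root (C#) in the bass, the chord is in root position (figured bass 7).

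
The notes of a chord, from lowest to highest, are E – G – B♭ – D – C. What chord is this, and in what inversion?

C dominant ninth, first inversion

The pitch classes E, G, Bb, D, C arrange in thirds as C–E–G–Bb–D: a C dominant ninth chord.
E is the third of C dominant ninth; third in the bass means first inversion.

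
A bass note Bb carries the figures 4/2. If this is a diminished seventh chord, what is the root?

C#

The figures 4/2 mean the seventh of the chord is in the bass. If Bb is the seventh of a diminished seventh chord, the root is C# (chord tones C#–E–G–Bb).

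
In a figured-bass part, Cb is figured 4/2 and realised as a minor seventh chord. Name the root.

The figures 4/2 mean the seventh of the chord is in the bass. If Cb is the seventh of a minor seventh chord, the root is Db (chord tones Db–Fb–Ab–Cb).

Db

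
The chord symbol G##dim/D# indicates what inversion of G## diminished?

G##dim/D# means G## diminished with D# in the bass. D# is the fifth of G## diminished (G##–B#–D#), so this is second inversion.

second inversion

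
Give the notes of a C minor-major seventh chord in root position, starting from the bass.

C, Eb, G, B

C minor-major seventh is C–Eb–G–B. Root position puts the root (C) in the bass, with the remaining tones above: C, Eb, G, B.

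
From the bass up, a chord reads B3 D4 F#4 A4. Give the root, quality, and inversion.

B minor seventh, root position

The pitch classes B, D, F#, A arrange in thirds as B–D–F#–A: a B minor seventh chord.
The lowest note is B, the root of the chord, so this is root position (figured bass 7).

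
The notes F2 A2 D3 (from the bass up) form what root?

Reordering F, A, D into stacked thirds gives D–F–A; the bottom of that stack, D, is the root.

D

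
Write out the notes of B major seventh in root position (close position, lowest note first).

B, D#, F#, A#

B major seventh is B–D#–F#–A#. Root position puts the root (B) in the bass, with the remaining tones above: B, D#, F#, A#.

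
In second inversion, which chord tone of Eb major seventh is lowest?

Bb

Eb major seventh is Eb–G–Bb–D. Second inversion places the fifth in the bass: Bb.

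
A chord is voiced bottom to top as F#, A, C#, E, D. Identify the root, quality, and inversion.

D major ninth, first inversion

The pitch classes F#, A, C#, E, D arrange in thirds as D–F#–A–C#–E: a D major ninth chord.
F# is the third of D major ninth; third in the bass means first inversion.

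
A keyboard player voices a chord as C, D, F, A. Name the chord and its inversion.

D minor seventh, third inversion

Reducing to letter names: C, D, F, A. These stack in thirds as D–F–A–C — a D minor seventh chord.
C is the seventh of D minor seventh; seventh in the bass means third inversion (figured bass 4/2).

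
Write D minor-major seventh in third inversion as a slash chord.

Third inversion of D minor-major seventh has the seventh (C#) in the bass. As a slash chord: Dm(maj7)/C#.

Dm(maj7)/C#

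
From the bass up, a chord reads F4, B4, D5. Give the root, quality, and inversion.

B diminished, second inversion

The pitch classes F, B, D arrange in thirds as B–D–F: a B diminished triad.
The lowest note is F, the fifth of the chord, so this is second inversion (figured bass 6/4).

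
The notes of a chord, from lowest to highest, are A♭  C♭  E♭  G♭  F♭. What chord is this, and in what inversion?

Fb major ninth, first inversion

The pitch classes Ab, Cb, Eb, Gb, Fb arrange in thirds as Fb–Ab–Cb–Eb–Gb: an Fb major ninth chord.
The lowest note is Ab, the third of the chord, so this is first inversion.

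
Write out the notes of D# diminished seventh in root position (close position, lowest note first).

D#, F#, A, C

The chord tones are D#–F#–A–C. With the root (D#) lowest for root position: D#, F#, A, C.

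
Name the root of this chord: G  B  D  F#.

The distinct letter names are G, B, D, F#. Arranged as a stack of thirds they read G–B–D–F#, so G is the root (a G major seventh chord).

G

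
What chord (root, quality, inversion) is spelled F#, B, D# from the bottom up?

B major, second inversion

The distinct note names are F#, B, D#. Stacked in thirds they read B–D#–F#, which is a major triad on B.
F# is the fifth of B major; fifth in the bass means second inversion (figured bass 6/4).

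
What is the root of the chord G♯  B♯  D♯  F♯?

G#

Reordering G#, B#, D#, F# into stacked thirds gives G#–B#–D#–F#; the bottom of that stack, G#, is the root.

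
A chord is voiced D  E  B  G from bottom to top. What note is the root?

D, E, B, G are the tones of an E minor seventh chord (E–G–B–D), making E the root.

E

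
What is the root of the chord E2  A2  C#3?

A

The distinct letter names are E, A, C#. Arranged as a stack of thirds they read A–C#–E, so A is the root (an A major triad).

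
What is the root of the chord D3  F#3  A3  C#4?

D

Reordering D, F#, A, C# into stacked thirds gives D–F#–A–C#; the bottom of that stack, D, is the root.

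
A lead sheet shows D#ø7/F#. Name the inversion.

D#ø7/F# means D# half-diminished seventh with F# in the bass. F# is the third of D# half-diminished seventh (D#–F#–A–C#), so this is first inversion.

first inversion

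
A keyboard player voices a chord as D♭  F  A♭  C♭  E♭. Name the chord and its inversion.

Db dominant ninth, root position

The pitch classes Db, F, Ab, Cb, Eb arrange in thirds as Db–F–Ab–Cb–Eb: a Db dominant ninth chord.
The lowest note is Db, the root of the chord, so this is root position.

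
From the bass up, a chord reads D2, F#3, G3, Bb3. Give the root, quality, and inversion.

The distinct note names are D, F#, G, Bb. Stacked in thirds they read G–Bb–D–F#, which is a minor-major seventh chord on G.
With the fifth (D) in the bass, the chord is in second inversion (figured bass 4/3).

G minor-major seventh, second inversion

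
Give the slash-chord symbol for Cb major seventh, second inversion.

Second inversion of Cb major seventh has the fifth (Gb) in the bass. As a slash chord: Cbmaj7/Gb.

Cbmaj7/Gb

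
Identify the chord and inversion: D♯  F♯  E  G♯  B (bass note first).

The distinct note names are D#, F#, E, G#, B. Stacked in thirds they read E–G#–B–D#–F#, which is a major ninth chord on E.
D# is the seventh of E major ninth; seventh in the bass means third inversion.

E major ninth, third inversion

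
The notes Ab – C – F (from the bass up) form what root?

Ab, C, F are the tones of an F minor triad (F–Ab–C), making F the root.

F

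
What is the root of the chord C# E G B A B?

A

The distinct letter names are C#, E, G, B, A. Arranged as a stack of thirds they read A–C#–E–G–B, so A is the root (an A dominant ninth chord).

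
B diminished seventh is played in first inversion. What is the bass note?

D

B diminished seventh is B–D–F–Ab. First inversion places the third in the bass: D.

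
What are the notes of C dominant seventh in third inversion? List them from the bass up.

Bb, C, E, G

The chord tones are C–E–G–Bb. With the seventh (Bb) lowest for third inversion: Bb, C, E, G.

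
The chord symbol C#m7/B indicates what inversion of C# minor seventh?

C#m7/B means C# minor seventh with B in the bass. B is the seventh of C# minor seventh (C#–E–G#–B), so this is third inversion.

third inversion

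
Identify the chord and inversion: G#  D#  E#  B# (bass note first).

Reducing to letter names: G#, D#, E#, B#. These stack in thirds as E#–G#–B#–D# — an E# minor seventh chord.
The lowest note is G#, the third of the chord, so this is first inversion (figured bass 6/5).

E# minor seventh, first inversion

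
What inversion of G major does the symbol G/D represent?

second inversion

G/D means G major with D in the bass. D is the fifth of G major (G–B–D), so this is second inversion.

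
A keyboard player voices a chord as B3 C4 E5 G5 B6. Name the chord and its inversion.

Reducing to letter names: B, C, E, G. These stack in thirds as C–E–G–B — a C major seventh chord.
B is the seventh of C major seventh; seventh in the bass means third inversion (figured bass 4/2).

C major seventh, third inversion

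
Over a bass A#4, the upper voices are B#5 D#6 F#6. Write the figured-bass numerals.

4/2

The notes A#, B#, D#, F# stack in thirds as B#–D#–F#–A# — a B# half-diminished seventh chord. The bass A# is the seventh, so this is third inversion: figured 4/2.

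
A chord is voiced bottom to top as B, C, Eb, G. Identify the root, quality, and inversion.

C minor-major seventh, third inversion

The pitch classes B, C, Eb, G arrange in thirds as C–Eb–G–B: a C minor-major seventh chord.
B is the seventh of C minor-major seventh; seventh in the bass means third inversion (figured bass 4/2).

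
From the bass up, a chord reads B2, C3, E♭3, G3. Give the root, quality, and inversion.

C minor-major seventh, third inversion

The pitch classes B, C, Eb, G arrange in thirds as C–Eb–G–B: a C minor-major seventh chord.
With the seventh (B) in the bass, the chord is in third inversion (figured bass 4/2).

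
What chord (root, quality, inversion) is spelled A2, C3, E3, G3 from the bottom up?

A minor seventh, root position

The distinct note names are A, C, E, G. Stacked in thirds they read A–C–E–G, which is a minor seventh chord on A.
A is the root of A minor seventh; root in the bass means root position (figured bass 7).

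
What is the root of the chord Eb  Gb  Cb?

Eb, Gb, Cb are the tones of a Cb major triad (Cb–Eb–Gb), making Cb the root.

Cb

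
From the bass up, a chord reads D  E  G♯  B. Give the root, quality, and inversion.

The distinct note names are D, E, G#, B. Stacked in thirds they read E–G#–B–D, which is a dominant seventh chord on E.
With the seventh (D) in the bass, the chord is in third inversion (figured bass 4/2).

E dominant seventh, third inversion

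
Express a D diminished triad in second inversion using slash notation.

Ddim/Ab

Second inversion of D diminished has the fifth (Ab) in the bass. As a slash chord: Ddim/Ab.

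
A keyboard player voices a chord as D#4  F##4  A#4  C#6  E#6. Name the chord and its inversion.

Reducing to letter names: D#, F##, A#, C#, E#. These stack in thirds as D#–F##–A#–C#–E# — a D# dominant ninth chord.
The lowest note is D#, the root of the chord, so this is root position.

D# dominant ninth, root position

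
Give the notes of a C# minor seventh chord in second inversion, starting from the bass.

G#, B, C#, E

Spelling C# minor seventh: C#–E–G#–B. In second inversion the fifth is bass, giving G#, B, C#, E from the bottom.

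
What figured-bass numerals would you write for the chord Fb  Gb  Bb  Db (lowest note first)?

4/2

The notes Fb, Gb, Bb, Db stack in thirds as Gb–Bb–Db–Fb — a Gb dominant seventh chord. The bass Fb is the seventh, so this is third inversion: figured 4/2.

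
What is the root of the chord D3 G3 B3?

G

Reordering D, G, B into stacked thirds gives G–B–D; the bottom of that stack, G, is the root.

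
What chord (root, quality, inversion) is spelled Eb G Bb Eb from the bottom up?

Reducing to letter names: Eb, G, Bb. These stack in thirds as Eb–G–Bb — an Eb major triad.
Eb is the root of Eb major; root in the bass means root position (figured bass 5/3).

Eb major, root position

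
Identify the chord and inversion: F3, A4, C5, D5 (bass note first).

D minor seventh, first inversion

The pitch classes F, A, C, D arrange in thirds as D–F–A–C: a D minor seventh chord.
With the third (F) in the bass, the chord is in first inversion (figured bass 6/5).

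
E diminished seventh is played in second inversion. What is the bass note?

E diminished seventh is E–G–Bb–Db. Second inversion places the fifth in the bass: Bb.

Bb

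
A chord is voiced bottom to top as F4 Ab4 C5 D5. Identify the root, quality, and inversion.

D half-diminished seventh, first inversion

The distinct note names are F, Ab, C, D. Stacked in thirds they read D–F–Ab–C, which is a half-diminished seventh chord on D.
The lowest note is F, the third of the chord, so this is first inversion (figured bass 6/5).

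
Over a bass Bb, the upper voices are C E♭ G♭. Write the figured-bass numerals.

4/2

The notes Bb, C, Eb, Gb stack in thirds as C–Eb–Gb–Bb — a C half-diminished seventh chord. The bass Bb is the seventh, so this is third inversion: figured 4/2.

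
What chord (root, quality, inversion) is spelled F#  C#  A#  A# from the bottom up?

F# major, root position

The pitch classes F#, C#, A# arrange in thirds as F#–A#–C#: an F# major triad.
With the root (F#) in the bass, the chord is in root position (figured bass 5/3).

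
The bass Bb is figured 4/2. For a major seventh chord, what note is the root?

Cb

The figures 4/2 mean the seventh of the chord is in the bass. If Bb is the seventh of a major seventh chord, the root is Cb (chord tones Cb–Eb–Gb–Bb).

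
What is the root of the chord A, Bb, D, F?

A, Bb, D, F are the tones of a Bb major seventh chord (Bb–D–F–A), making Bb the root.

Bb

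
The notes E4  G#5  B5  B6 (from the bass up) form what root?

E, G#, B are the tones of an E major triad (E–G#–B), making E the root.

E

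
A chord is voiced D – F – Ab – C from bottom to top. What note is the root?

D

The distinct letter names are D, F, Ab, C. Arranged as a stack of thirds they read D–F–Ab–C, so D is the root (a D half-diminished seventh chord).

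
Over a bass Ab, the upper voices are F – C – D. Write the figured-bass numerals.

The notes Ab, F, C, D stack in thirds as D–F–Ab–C — a D half-diminished seventh chord. The bass Ab is the fifth, so this is second inversion: figured 4/3.

4/3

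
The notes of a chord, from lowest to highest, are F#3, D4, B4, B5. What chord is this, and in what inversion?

Reducing to letter names: F#, D, B. These stack in thirds as B–D–F# — a B minor triad.
With the fifth (F#) in the bass, the chord is in second inversion (figured bass 6/4).

B minor, second inversion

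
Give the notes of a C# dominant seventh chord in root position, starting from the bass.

C#, E#, G#, B

C# dominant seventh is C#–E#–G#–B. Root position puts the root (C#) in the bass, with the remaining tones above: C#, E#, G#, B.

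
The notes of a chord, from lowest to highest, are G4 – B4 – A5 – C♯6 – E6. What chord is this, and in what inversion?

The pitch classes G, B, A, C#, E arrange in thirds as A–C#–E–G–B: an A dominant ninth chord.
With the seventh (G) in the bass, the chord is in third inversion.

A dominant ninth, third inversion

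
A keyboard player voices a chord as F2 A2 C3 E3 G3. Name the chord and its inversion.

F major ninth, root position

The pitch classes F, A, C, E, G arrange in thirds as F–A–C–E–G: an F major ninth chord.
The lowest note is F, the root of the chord, so this is root position.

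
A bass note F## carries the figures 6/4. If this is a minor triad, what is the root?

B#

The figures 6/4 mean the fifth of the chord is in the bass. If F## is the fifth of a minor triad, the root is B# (chord tones B#–D#–F##).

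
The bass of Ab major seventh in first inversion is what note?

C

The third of Ab major seventh (Ab–C–Eb–G) is C; that is the bass in first inversion.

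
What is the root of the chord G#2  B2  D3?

Reordering G#, B, D into stacked thirds gives G#–B–D; the bottom of that stack, G#, is the root.

G#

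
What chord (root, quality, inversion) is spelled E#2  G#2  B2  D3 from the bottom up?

E# diminished seventh, root position

Reducing to letter names: E#, G#, B, D. These stack in thirds as E#–G#–B–D — an E# diminished seventh chord.
E# is the root of E# diminished seventh; root in the bass means root position (figured bass 7).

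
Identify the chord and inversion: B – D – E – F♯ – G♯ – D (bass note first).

E dominant ninth, second inversion

Reducing to letter names: B, D, E, F#, G#. These stack in thirds as E–G#–B–D–F# — an E dominant ninth chord.
With the fifth (B) in the bass, the chord is in second inversion.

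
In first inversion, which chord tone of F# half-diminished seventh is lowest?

In first inversion the third is lowest. For F# half-diminished seventh (F#–A–C–E) that is A.

A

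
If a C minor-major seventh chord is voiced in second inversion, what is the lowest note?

G

The fifth of C minor-major seventh (C–Eb–G–B) is G; that is the bass in second inversion.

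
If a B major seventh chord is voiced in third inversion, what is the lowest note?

A#

The seventh of B major seventh (B–D#–F#–A#) is A#; that is the bass in third inversion.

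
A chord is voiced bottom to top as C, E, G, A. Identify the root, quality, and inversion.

The distinct note names are C, E, G, A. Stacked in thirds they read A–C–E–G, which is a minor seventh chord on A.
The lowest note is C, the third of the chord, so this is first inversion (figured bass 6/5).

A minor seventh, first inversion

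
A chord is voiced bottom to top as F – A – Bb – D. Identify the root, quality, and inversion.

Bb major seventh, second inversion

The distinct note names are F, A, Bb, D. Stacked in thirds they read Bb–D–F–A, which is a major seventh chord on Bb.
F is the fifth of Bb major seventh; fifth in the bass means second inversion (figured bass 4/3).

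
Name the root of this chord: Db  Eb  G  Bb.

Reordering Db, Eb, G, Bb into stacked thirds gives Eb–G–Bb–Db; the bottom of that stack, Eb, is the root.

Eb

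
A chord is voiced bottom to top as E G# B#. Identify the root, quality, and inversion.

The pitch classes E, G#, B# arrange in thirds as E–G#–B#: an E augmented triad.
With the root (E) in the bass, the chord is in root position (figured bass 5/3).

E augmented, root position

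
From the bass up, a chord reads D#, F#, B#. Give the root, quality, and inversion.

The pitch classes D#, F#, B# arrange in thirds as B#–D#–F#: a B# diminished triad.
D# is the third of B# diminished; third in the bass means first inversion (figured bass 6).

B# diminished, first inversion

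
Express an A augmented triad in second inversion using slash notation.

Aaug/E#

Second inversion of A augmented has the fifth (E#) in the bass. As a slash chord: Aaug/E#.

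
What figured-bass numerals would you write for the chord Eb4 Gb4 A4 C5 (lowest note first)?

4/3

The notes Eb, Gb, A, C stack in thirds as A–C–Eb–Gb — an A diminished seventh chord. The bass Eb is the fifth, so this is second inversion: figured 4/3.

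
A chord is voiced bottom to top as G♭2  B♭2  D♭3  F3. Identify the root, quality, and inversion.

Reducing to letter names: Gb, Bb, Db, F. These stack in thirds as Gb–Bb–Db–F — a Gb major seventh chord.
With the root (Gb) in the bass, the chord is in root position (figured bass 7).

Gb major seventh, root position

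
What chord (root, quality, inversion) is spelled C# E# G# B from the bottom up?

The pitch classes C#, E#, G#, B arrange in thirds as C#–E#–G#–B: a C# dominant seventh chord.
C# is the root of C# dominant seventh; root in the bass means root position (figured bass 7).

C# dominant seventh, root position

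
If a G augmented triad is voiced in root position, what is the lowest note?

G

The root of G augmented (G–B–D#) is G; that is the bass in root position.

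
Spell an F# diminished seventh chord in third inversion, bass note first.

Eb, F#, A, C

Spelling F# diminished seventh: F#–A–C–Eb. In third inversion the seventh is bass, giving Eb, F#, A, C from the bottom.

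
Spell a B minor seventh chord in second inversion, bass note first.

F#, A, B, D

B minor seventh is B–D–F#–A. Second inversion puts the fifth (F#) in the bass, with the remaining tones above: F#, A, B, D.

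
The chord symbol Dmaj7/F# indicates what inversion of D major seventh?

first inversion

Dmaj7/F# means D major seventh with F# in the bass. F# is the third of D major seventh (D–F#–A–C#), so this is first inversion.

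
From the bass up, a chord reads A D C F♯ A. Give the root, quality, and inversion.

D dominant seventh, second inversion

The pitch classes A, D, C, F# arrange in thirds as D–F#–A–C: a D dominant seventh chord.
With the fifth (A) in the bass, the chord is in second inversion (figured bass 4/3).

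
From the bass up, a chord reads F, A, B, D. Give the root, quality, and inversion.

B half-diminished seventh, second inversion

The pitch classes F, A, B, D arrange in thirds as B–D–F–A: a B half-diminished seventh chord.
F is the fifth of B half-diminished seventh; fifth in the bass means second inversion (figured bass 4/3).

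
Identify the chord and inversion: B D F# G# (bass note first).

Reducing to letter names: B, D, F#, G#. These stack in thirds as G#–B–D–F# — a G# half-diminished seventh chord.
The lowest note is B, the third of the chord, so this is first inversion (figured bass 6/5).

G# half-diminished seventh, first inversion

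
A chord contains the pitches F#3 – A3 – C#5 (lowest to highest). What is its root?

Reordering F#, A, C# into stacked thirds gives F#–A–C#; the bottom of that stack, F#, is the root.

F#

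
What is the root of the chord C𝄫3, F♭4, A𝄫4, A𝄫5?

Fb

The distinct letter names are Cbb, Fb, Abb. Arranged as a stack of thirds they read Fb–Abb–Cbb, so Fb is the root (an Fb diminished triad).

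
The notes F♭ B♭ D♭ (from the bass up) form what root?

Reordering Fb, Bb, Db into stacked thirds gives Bb–Db–Fb; the bottom of that stack, Bb, is the root.

Bb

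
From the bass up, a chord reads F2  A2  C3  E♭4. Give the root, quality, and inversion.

F dominant seventh, root position

Reducing to letter names: F, A, C, Eb. These stack in thirds as F–A–C–Eb — an F dominant seventh chord.
F is the root of F dominant seventh; root in the bass means root position (figured bass 7).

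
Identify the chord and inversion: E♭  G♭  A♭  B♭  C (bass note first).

Reducing to letter names: Eb, Gb, Ab, Bb, C. These stack in thirds as Ab–C–Eb–Gb–Bb — an Ab dominant ninth chord.
The lowest note is Eb, the fifth of the chord, so this is second inversion.

Ab dominant ninth, second inversion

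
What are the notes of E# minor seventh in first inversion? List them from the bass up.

The chord tones are E#–G#–B#–D#. With the third (G#) lowest for first inversion: G#, B#, D#, E#.

G#, B#, D#, E#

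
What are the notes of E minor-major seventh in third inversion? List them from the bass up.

The chord tones are E–G–B–D#. With the seventh (D#) lowest for third inversion: D#, E, G, B.

D#, E, G, B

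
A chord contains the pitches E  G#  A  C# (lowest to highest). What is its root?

The distinct letter names are E, G#, A, C#. Arranged as a stack of thirds they read A–C#–E–G#, so A is the root (an A major seventh chord).

A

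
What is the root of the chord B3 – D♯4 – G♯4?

B, D#, G# are the tones of a G# minor triad (G#–B–D#), making G# the root.

G#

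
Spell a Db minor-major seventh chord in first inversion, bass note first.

Fb, Ab, C, Db

The chord tones are Db–Fb–Ab–C. With the third (Fb) lowest for first inversion: Fb, Ab, C, Db.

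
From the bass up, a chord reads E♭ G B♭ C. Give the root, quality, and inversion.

C minor seventh, first inversion

The distinct note names are Eb, G, Bb, C. Stacked in thirds they read C–Eb–G–Bb, which is a minor seventh chord on C.
Eb is the third of C minor seventh; third in the bass means first inversion (figured bass 6/5).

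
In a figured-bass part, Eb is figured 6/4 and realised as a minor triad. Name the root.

The figures 6/4 mean the fifth of the chord is in the bass. If Eb is the fifth of a minor triad, the root is Ab (chord tones Ab–Cb–Eb).

Ab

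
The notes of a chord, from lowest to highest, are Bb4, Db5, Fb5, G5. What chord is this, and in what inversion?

The distinct note names are Bb, Db, Fb, G. Stacked in thirds they read G–Bb–Db–Fb, which is a diminished seventh chord on G.
Bb is the third of G diminished seventh; third in the bass means first inversion (figured bass 6/5).

G diminished seventh, first inversion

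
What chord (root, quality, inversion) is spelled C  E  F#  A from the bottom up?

F# half-diminished seventh, second inversion

The distinct note names are C, E, F#, A. Stacked in thirds they read F#–A–C–E, which is a half-diminished seventh chord on F#.
C is the fifth of F# half-diminished seventh; fifth in the bass means second inversion (figured bass 4/3).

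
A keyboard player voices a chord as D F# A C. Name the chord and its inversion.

The distinct note names are D, F#, A, C. Stacked in thirds they read D–F#–A–C, which is a dominant seventh chord on D.
D is the root of D dominant seventh; root in the bass means root position (figured bass 7).

D dominant seventh, root position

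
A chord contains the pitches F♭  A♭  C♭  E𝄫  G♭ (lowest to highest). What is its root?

Fb

Reordering Fb, Ab, Cb, Ebb, Gb into stacked thirds gives Fb–Ab–Cb–Ebb–Gb; the bottom of that stack, Fb, is the root.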